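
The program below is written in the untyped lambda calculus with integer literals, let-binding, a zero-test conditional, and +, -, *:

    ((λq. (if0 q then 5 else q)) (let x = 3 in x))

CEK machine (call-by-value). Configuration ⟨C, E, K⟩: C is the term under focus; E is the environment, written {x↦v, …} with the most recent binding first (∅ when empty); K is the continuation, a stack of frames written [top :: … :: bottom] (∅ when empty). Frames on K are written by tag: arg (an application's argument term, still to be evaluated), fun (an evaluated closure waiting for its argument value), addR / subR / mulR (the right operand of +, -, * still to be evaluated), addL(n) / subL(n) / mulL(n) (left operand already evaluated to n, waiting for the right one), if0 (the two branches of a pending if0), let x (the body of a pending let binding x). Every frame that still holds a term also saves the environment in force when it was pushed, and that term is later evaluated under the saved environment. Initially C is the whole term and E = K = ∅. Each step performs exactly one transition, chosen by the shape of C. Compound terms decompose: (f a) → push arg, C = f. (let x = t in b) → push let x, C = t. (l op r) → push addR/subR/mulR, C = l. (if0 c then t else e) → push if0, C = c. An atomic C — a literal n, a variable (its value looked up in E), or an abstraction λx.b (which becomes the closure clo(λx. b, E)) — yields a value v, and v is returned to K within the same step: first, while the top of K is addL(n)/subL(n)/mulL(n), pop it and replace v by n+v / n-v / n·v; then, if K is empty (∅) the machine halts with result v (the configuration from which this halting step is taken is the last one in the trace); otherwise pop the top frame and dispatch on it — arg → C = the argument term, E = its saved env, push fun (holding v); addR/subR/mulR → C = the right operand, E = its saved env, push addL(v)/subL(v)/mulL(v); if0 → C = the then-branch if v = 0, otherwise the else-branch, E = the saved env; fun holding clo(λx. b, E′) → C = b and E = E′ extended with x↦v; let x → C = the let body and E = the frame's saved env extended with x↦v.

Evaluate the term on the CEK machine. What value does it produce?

Answer: 3

Machine steps:
step 0: <C=((λq. (if0 q then 5 else q)) (let x = 3 in x)), E=∅, K=∅>
step 1: <C=(λq. (if0 q then 5 else q)), E=∅, K=[arg]>
step 2: <C=(let x = 3 in x), E=∅, K=[fun]>
step 3: <C=3, E=∅, K=[let x :: fun]>
step 4: <C=x, E={x↦3}, K=[fun]>
step 5: <C=(if0 q then 5 else q), E={q↦3}, K=∅>
step 6: <C=q, E={q↦3}, K=[if0]>
step 7: <C=q, E={q↦3}, K=∅>
→ final value 3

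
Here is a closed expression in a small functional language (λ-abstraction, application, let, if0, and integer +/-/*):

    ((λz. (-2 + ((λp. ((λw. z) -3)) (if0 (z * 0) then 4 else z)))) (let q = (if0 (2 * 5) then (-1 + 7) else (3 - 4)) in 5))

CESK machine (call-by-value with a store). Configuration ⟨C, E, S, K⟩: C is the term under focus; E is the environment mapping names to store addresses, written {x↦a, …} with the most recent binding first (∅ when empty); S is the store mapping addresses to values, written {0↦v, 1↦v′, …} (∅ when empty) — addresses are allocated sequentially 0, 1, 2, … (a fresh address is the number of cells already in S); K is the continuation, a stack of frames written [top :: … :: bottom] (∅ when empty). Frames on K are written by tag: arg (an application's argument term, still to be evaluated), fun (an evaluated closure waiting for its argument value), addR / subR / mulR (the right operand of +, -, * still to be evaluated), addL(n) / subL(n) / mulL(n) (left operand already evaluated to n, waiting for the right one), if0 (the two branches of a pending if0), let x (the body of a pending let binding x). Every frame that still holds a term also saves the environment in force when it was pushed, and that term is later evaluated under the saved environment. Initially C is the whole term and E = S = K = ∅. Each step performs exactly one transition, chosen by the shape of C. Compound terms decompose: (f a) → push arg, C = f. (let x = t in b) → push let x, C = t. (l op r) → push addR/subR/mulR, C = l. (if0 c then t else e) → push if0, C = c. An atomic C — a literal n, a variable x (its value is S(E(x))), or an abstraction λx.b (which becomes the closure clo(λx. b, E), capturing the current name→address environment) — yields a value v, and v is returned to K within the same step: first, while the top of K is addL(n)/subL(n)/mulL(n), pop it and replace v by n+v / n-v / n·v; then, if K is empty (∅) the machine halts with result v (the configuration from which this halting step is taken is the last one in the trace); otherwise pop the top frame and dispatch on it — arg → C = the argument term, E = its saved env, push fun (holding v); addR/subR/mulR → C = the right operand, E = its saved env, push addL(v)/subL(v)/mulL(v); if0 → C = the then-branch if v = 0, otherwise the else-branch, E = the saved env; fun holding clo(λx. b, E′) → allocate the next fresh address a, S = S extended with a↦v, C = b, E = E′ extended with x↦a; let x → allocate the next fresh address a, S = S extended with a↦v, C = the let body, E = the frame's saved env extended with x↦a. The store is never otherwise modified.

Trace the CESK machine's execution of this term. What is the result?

0. <C=((λz. (-2 + ((λp. ((λw. z) -3)) (if0 (z * 0) then 4 else z)))) (let q = (if0 (2 * 5) then (-1 + 7) else (3 - 4)) in 5)), E=∅, S=∅, K=∅>
1. <C=(λz. (-2 + ((λp. ((λw. z) -3)) (if0 (z * 0) then 4 else z)))), E=∅, S=∅, K=[arg]>
2. <C=(let q = (if0 (2 * 5) then (-1 + 7) else (3 - 4)) in 5), E=∅, S=∅, K=[fun]>
3. <C=(if0 (2 * 5) then (-1 + 7) else (3 - 4)), E=∅, S=∅, K=[let q :: fun]>
4. <C=(2 * 5), E=∅, S=∅, K=[if0 :: let q :: fun]>
5. <C=2, E=∅, S=∅, K=[mulR :: if0 :: let q :: fun]>
6. <C=5, E=∅, S=∅, K=[mulL(2) :: if0 :: let q :: fun]>
7. <C=(3 - 4), E=∅, S=∅, K=[let q :: fun]>
8. <C=3, E=∅, S=∅, K=[subR :: let q :: fun]>
9. <C=4, E=∅, S=∅, K=[subL(3) :: let q :: fun]>
10. <C=5, E={q↦0}, S={0↦-1}, K=[fun]>
11. <C=(-2 + ((λp. ((λw. z) -3)) (if0 (z * 0) then 4 else z))), E={z↦1}, S={0↦-1, 1↦5}, K=∅>
12. <C=-2, E={z↦1}, S={0↦-1, 1↦5}, K=[addR]>
13. <C=((λp. ((λw. z) -3)) (if0 (z * 0) then 4 else z)), E={z↦1}, S={0↦-1, 1↦5}, K=[addL(-2)]>
14. <C=(λp. ((λw. z) -3)), E={z↦1}, S={0↦-1, 1↦5}, K=[arg :: addL(-2)]>
15. <C=(if0 (z * 0) then 4 else z), E={z↦1}, S={0↦-1, 1↦5}, K=[fun :: addL(-2)]>
16. <C=(z * 0), E={z↦1}, S={0↦-1, 1↦5}, K=[if0 :: fun :: addL(-2)]>
17. <C=z, E={z↦1}, S={0↦-1, 1↦5}, K=[mulR :: if0 :: fun :: addL(-2)]>
18. <C=0, E={z↦1}, S={0↦-1, 1↦5}, K=[mulL(5) :: if0 :: fun :: addL(-2)]>
19. <C=4, E={z↦1}, S={0↦-1, 1↦5}, K=[fun :: addL(-2)]>
20. <C=((λw. z) -3), E={p↦2, z↦1}, S={0↦-1, 1↦5, 2↦4}, K=[addL(-2)]>
21. <C=(λw. z), E={p↦2, z↦1}, S={0↦-1, 1↦5, 2↦4}, K=[arg :: addL(-2)]>
22. <C=-3, E={p↦2, z↦1}, S={0↦-1, 1↦5, 2↦4}, K=[fun :: addL(-2)]>
23. <C=z, E={w↦3, p↦2, z↦1}, S={0↦-1, 1↦5, 2↦4, 3↦-3}, K=[addL(-2)]>
→ final value 3

Answer: 3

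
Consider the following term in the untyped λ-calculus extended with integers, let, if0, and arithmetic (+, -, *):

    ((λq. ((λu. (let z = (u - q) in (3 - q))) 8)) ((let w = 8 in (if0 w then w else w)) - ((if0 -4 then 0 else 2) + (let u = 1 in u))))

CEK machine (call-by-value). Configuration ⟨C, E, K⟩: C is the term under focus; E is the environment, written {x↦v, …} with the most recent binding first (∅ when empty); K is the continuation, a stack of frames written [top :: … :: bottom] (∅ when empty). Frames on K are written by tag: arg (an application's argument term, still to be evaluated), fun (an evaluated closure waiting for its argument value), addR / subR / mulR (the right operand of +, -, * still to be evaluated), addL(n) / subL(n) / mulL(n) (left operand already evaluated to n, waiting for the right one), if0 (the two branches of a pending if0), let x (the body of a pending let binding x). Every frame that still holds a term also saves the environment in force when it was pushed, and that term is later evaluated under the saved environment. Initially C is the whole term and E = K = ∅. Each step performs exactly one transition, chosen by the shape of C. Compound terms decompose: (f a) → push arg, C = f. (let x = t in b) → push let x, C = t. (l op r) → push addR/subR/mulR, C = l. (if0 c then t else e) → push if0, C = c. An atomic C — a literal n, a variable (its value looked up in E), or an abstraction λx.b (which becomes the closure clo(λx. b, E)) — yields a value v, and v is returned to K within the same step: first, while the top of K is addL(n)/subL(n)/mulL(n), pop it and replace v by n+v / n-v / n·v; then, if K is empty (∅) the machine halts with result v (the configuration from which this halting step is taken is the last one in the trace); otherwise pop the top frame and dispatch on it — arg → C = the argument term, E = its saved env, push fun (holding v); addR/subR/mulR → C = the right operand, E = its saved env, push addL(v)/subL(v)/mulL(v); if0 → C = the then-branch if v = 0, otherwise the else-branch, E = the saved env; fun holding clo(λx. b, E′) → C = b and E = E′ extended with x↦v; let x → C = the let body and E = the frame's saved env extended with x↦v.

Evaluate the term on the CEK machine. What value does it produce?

Answer: -2

Machine steps:
0. ⟨C=((λq. ((λu. (let z = (u - q) in (3 - q))) 8)) ((let w = 8 in (if0 w then w else w)) - ((if0 -4 then 0 else 2) + (let u = 1 in u)))); E=∅; K=∅⟩
1. ⟨C=(λq. ((λu. (let z = (u - q) in (3 - q))) 8)); E=∅; K=[arg]⟩
2. ⟨C=((let w = 8 in (if0 w then w else w)) - ((if0 -4 then 0 else 2) + (let u = 1 in u))); E=∅; K=[fun]⟩
3. ⟨C=(let w = 8 in (if0 w then w else w)); E=∅; K=[subR :: fun]⟩
4. ⟨C=8; E=∅; K=[let w :: subR :: fun]⟩
5. ⟨C=(if0 w then w else w); E={w↦8}; K=[subR :: fun]⟩
6. ⟨C=w; E={w↦8}; K=[if0 :: subR :: fun]⟩
7. ⟨C=w; E={w↦8}; K=[subR :: fun]⟩
8. ⟨C=((if0 -4 then 0 else 2) + (let u = 1 in u)); E=∅; K=[subL(8) :: fun]⟩
9. ⟨C=(if0 -4 then 0 else 2); E=∅; K=[addR :: subL(8) :: fun]⟩
10. ⟨C=-4; E=∅; K=[if0 :: addR :: subL(8) :: fun]⟩
11. ⟨C=2; E=∅; K=[addR :: subL(8) :: fun]⟩
12. ⟨C=(let u = 1 in u); E=∅; K=[addL(2) :: subL(8) :: fun]⟩
13. ⟨C=1; E=∅; K=[let u :: addL(2) :: subL(8) :: fun]⟩
14. ⟨C=u; E={u↦1}; K=[addL(2) :: subL(8) :: fun]⟩
15. ⟨C=((λu. (let z = (u - q) in (3 - q))) 8); E={q↦5}; K=∅⟩
16. ⟨C=(λu. (let z = (u - q) in (3 - q))); E={q↦5}; K=[arg]⟩
17. ⟨C=8; E={q↦5}; K=[fun]⟩
18. ⟨C=(let z = (u - q) in (3 - q)); E={u↦8, q↦5}; K=∅⟩
19. ⟨C=(u - q); E={u↦8, q↦5}; K=[let z]⟩
20. ⟨C=u; E={u↦8, q↦5}; K=[subR :: let z]⟩
21. ⟨C=q; E={u↦8, q↦5}; K=[subL(8) :: let z]⟩
22. ⟨C=(3 - q); E={z↦3, u↦8, q↦5}; K=∅⟩
23. ⟨C=3; E={z↦3, u↦8, q↦5}; K=[subR]⟩
24. ⟨C=q; E={z↦3, u↦8, q↦5}; K=[subL(3)]⟩
→ final value -2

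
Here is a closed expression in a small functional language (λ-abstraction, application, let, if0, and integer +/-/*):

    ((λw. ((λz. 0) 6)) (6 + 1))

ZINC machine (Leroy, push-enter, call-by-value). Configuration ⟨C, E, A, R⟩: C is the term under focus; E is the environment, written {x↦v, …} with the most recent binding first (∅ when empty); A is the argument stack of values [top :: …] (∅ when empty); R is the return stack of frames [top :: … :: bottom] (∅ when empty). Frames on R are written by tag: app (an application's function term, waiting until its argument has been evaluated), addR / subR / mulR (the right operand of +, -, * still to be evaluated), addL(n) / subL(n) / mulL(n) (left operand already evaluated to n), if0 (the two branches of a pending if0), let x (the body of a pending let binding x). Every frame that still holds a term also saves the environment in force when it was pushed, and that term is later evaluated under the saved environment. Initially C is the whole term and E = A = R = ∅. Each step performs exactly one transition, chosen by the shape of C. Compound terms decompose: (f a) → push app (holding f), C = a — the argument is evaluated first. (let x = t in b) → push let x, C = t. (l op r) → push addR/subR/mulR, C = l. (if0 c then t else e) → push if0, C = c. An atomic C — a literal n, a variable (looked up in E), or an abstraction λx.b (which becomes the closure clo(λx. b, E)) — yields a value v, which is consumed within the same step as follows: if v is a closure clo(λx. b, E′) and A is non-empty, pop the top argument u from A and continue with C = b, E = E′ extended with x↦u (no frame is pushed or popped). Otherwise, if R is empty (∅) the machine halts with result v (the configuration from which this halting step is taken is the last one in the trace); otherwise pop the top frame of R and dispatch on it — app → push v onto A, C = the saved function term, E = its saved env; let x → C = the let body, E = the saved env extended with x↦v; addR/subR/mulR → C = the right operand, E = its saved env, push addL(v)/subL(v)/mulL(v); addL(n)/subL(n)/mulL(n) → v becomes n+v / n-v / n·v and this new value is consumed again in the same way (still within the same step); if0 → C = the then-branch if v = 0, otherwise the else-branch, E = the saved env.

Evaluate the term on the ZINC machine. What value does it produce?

Answer: 0

Machine steps:
t=0: <C=((λw. ((λz. 0) 6)) (6 + 1)), E=∅, A=∅, R=∅>
t=1: <C=(6 + 1), E=∅, A=∅, R=[app]>
t=2: <C=6, E=∅, A=∅, R=[addR :: app]>
t=3: <C=1, E=∅, A=∅, R=[addL(6) :: app]>
t=4: <C=(λw. ((λz. 0) 6)), E=∅, A=[7], R=∅>
t=5: <C=((λz. 0) 6), E={w↦7}, A=∅, R=∅>
t=6: <C=6, E={w↦7}, A=∅, R=[app]>
t=7: <C=(λz. 0), E={w↦7}, A=[6], R=∅>
t=8: <C=0, E={z↦6, w↦7}, A=∅, R=∅>
→ final value 0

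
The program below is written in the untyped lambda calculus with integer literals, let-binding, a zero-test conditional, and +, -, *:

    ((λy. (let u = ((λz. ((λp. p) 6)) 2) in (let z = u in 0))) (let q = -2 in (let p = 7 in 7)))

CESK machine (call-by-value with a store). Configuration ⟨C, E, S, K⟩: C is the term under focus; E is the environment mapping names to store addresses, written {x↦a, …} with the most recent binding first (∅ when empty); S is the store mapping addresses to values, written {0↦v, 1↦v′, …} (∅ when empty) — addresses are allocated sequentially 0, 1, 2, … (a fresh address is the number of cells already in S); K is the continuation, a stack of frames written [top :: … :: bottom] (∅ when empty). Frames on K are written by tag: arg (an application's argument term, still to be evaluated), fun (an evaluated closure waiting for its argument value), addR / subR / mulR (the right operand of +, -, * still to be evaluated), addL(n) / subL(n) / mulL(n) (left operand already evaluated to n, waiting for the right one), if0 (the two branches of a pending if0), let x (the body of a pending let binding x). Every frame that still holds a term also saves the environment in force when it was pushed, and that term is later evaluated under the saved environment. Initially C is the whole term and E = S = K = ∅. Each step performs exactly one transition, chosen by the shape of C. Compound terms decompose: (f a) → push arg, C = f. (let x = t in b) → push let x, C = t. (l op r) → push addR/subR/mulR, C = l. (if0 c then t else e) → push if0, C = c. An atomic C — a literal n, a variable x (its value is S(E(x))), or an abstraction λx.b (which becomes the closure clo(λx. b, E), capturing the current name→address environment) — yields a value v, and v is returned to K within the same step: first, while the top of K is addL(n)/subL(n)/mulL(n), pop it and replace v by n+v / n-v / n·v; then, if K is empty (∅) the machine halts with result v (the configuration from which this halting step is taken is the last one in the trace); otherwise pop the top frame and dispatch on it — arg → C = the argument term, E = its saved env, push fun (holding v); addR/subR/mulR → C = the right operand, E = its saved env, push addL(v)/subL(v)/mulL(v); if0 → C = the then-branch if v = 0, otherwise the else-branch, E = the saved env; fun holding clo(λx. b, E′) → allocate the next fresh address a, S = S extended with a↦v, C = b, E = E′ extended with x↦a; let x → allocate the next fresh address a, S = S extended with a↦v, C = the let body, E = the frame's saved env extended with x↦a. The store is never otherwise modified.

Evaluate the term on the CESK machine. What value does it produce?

Answer: 0

Derivation:
[0] <C=((λy. (let u = ((λz. ((λp. p) 6)) 2) in (let z = u in 0))) (let q = -2 in (let p = 7 in 7))), E=∅, S=∅, K=∅>
[1] <C=(λy. (let u = ((λz. ((λp. p) 6)) 2) in (let z = u in 0))), E=∅, S=∅, K=[arg]>
[2] <C=(let q = -2 in (let p = 7 in 7)), E=∅, S=∅, K=[fun]>
[3] <C=-2, E=∅, S=∅, K=[let q :: fun]>
[4] <C=(let p = 7 in 7), E={q↦0}, S={0↦-2}, K=[fun]>
[5] <C=7, E={q↦0}, S={0↦-2}, K=[let p :: fun]>
[6] <C=7, E={p↦1, q↦0}, S={0↦-2, 1↦7}, K=[fun]>
[7] <C=(let u = ((λz. ((λp. p) 6)) 2) in (let z = u in 0)), E={y↦2}, S={0↦-2, 1↦7, 2↦7}, K=∅>
[8] <C=((λz. ((λp. p) 6)) 2), E={y↦2}, S={0↦-2, 1↦7, 2↦7}, K=[let u]>
[9] <C=(λz. ((λp. p) 6)), E={y↦2}, S={0↦-2, 1↦7, 2↦7}, K=[arg :: let u]>
[10] <C=2, E={y↦2}, S={0↦-2, 1↦7, 2↦7}, K=[fun :: let u]>
[11] <C=((λp. p) 6), E={z↦3, y↦2}, S={0↦-2, 1↦7, 2↦7, 3↦2}, K=[let u]>
[12] <C=(λp. p), E={z↦3, y↦2}, S={0↦-2, 1↦7, 2↦7, 3↦2}, K=[arg :: let u]>
[13] <C=6, E={z↦3, y↦2}, S={0↦-2, 1↦7, 2↦7, 3↦2}, K=[fun :: let u]>
[14] <C=p, E={p↦4, z↦3, y↦2}, S={0↦-2, 1↦7, 2↦7, 3↦2, 4↦6}, K=[let u]>
[15] <C=(let z = u in 0), E={u↦5, y↦2}, S={0↦-2, 1↦7, 2↦7, 3↦2, 4↦6, 5↦6}, K=∅>
[16] <C=u, E={u↦5, y↦2}, S={0↦-2, 1↦7, 2↦7, 3↦2, 4↦6, 5↦6}, K=[let z]>
[17] <C=0, E={z↦6, u↦5, y↦2}, S={0↦-2, 1↦7, 2↦7, 3↦2, 4↦6, 5↦6, 6↦6}, K=∅>
→ final value 0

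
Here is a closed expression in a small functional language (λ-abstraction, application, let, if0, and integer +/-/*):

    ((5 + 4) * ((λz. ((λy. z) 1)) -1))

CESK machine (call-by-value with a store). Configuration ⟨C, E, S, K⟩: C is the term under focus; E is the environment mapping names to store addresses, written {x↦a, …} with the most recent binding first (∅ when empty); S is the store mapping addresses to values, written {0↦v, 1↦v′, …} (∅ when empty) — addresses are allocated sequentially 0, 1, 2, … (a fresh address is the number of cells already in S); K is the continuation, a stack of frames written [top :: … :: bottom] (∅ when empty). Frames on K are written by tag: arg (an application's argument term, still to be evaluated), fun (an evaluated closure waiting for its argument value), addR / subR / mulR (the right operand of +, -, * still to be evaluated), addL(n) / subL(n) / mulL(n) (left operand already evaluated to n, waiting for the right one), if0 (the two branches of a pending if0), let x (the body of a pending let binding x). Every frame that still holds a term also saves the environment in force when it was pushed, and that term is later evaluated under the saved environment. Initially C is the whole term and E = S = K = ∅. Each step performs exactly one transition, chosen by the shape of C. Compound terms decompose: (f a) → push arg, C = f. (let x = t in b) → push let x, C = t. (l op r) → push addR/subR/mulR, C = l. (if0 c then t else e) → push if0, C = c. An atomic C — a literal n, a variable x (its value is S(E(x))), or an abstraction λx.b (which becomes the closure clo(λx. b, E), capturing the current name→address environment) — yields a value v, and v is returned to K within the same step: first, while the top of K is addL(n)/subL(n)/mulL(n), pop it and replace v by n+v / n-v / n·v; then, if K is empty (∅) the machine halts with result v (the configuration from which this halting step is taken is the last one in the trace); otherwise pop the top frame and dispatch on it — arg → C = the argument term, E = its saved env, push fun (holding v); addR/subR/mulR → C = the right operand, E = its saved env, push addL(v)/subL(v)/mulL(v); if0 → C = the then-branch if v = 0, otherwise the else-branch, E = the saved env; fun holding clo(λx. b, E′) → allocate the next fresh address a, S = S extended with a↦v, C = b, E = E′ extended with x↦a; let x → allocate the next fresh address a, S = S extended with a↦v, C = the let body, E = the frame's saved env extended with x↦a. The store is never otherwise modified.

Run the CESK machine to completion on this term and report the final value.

Answer: -9

Derivation:
0. ⟨C=((5 + 4) * ((λz. ((λy. z) 1)) -1)); E=∅; S=∅; K=∅⟩
1. ⟨C=(5 + 4); E=∅; S=∅; K=[mulR]⟩
2. ⟨C=5; E=∅; S=∅; K=[addR :: mulR]⟩
3. ⟨C=4; E=∅; S=∅; K=[addL(5) :: mulR]⟩
4. ⟨C=((λz. ((λy. z) 1)) -1); E=∅; S=∅; K=[mulL(9)]⟩
5. ⟨C=(λz. ((λy. z) 1)); E=∅; S=∅; K=[arg :: mulL(9)]⟩
6. ⟨C=-1; E=∅; S=∅; K=[fun :: mulL(9)]⟩
7. ⟨C=((λy. z) 1); E={z↦0}; S={0↦-1}; K=[mulL(9)]⟩
8. ⟨C=(λy. z); E={z↦0}; S={0↦-1}; K=[arg :: mulL(9)]⟩
9. ⟨C=1; E={z↦0}; S={0↦-1}; K=[fun :: mulL(9)]⟩
10. ⟨C=z; E={y↦1, z↦0}; S={0↦-1, 1↦1}; K=[mulL(9)]⟩
→ final value -9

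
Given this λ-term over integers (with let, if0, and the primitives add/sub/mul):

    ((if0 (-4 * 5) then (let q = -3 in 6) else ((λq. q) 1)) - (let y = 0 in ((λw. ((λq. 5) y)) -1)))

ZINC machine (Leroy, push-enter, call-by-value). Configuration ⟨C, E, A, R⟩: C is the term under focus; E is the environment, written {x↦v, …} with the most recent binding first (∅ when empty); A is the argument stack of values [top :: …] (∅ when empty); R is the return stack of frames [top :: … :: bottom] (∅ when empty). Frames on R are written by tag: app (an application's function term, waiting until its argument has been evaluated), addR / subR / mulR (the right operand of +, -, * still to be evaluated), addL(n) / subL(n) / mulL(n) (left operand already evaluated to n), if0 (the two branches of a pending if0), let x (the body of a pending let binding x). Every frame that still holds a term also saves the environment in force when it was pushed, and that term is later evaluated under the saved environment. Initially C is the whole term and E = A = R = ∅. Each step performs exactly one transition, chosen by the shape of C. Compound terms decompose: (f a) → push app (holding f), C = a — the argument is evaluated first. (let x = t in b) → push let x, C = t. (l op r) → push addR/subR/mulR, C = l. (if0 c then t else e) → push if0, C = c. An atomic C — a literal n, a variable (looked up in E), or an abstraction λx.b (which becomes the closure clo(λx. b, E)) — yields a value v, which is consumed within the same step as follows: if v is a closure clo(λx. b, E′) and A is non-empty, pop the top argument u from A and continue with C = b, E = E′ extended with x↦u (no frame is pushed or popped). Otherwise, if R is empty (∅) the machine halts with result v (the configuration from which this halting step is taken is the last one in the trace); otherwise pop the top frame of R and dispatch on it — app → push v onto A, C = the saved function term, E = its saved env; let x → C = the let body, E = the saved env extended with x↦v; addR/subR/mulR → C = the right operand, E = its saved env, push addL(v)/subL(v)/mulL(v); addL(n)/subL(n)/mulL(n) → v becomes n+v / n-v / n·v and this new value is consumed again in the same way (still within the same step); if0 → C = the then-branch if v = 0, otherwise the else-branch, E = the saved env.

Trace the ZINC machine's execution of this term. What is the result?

Answer: -4

Machine steps:
[0] [C=((if0 (-4 * 5) then (let q = -3 in 6) else ((λq. q) 1)) - (let y = 0 in ((λw. ((λq. 5) y)) -1))) | E=∅ | A=∅ | R=∅]
[1] [C=(if0 (-4 * 5) then (let q = -3 in 6) else ((λq. q) 1)) | E=∅ | A=∅ | R=[subR]]
[2] [C=(-4 * 5) | E=∅ | A=∅ | R=[if0 :: subR]]
[3] [C=-4 | E=∅ | A=∅ | R=[mulR :: if0 :: subR]]
[4] [C=5 | E=∅ | A=∅ | R=[mulL(-4) :: if0 :: subR]]
[5] [C=((λq. q) 1) | E=∅ | A=∅ | R=[subR]]
[6] [C=1 | E=∅ | A=∅ | R=[app :: subR]]
[7] [C=(λq. q) | E=∅ | A=[1] | R=[subR]]
[8] [C=q | E={q↦1} | A=∅ | R=[subR]]
[9] [C=(let y = 0 in ((λw. ((λq. 5) y)) -1)) | E=∅ | A=∅ | R=[subL(1)]]
[10] [C=0 | E=∅ | A=∅ | R=[let y :: subL(1)]]
[11] [C=((λw. ((λq. 5) y)) -1) | E={y↦0} | A=∅ | R=[subL(1)]]
[12] [C=-1 | E={y↦0} | A=∅ | R=[app :: subL(1)]]
[13] [C=(λw. ((λq. 5) y)) | E={y↦0} | A=[-1] | R=[subL(1)]]
[14] [C=((λq. 5) y) | E={w↦-1, y↦0} | A=∅ | R=[subL(1)]]
[15] [C=y | E={w↦-1, y↦0} | A=∅ | R=[app :: subL(1)]]
[16] [C=(λq. 5) | E={w↦-1, y↦0} | A=[0] | R=[subL(1)]]
[17] [C=5 | E={q↦0, w↦-1, y↦0} | A=∅ | R=[subL(1)]]
→ final value -4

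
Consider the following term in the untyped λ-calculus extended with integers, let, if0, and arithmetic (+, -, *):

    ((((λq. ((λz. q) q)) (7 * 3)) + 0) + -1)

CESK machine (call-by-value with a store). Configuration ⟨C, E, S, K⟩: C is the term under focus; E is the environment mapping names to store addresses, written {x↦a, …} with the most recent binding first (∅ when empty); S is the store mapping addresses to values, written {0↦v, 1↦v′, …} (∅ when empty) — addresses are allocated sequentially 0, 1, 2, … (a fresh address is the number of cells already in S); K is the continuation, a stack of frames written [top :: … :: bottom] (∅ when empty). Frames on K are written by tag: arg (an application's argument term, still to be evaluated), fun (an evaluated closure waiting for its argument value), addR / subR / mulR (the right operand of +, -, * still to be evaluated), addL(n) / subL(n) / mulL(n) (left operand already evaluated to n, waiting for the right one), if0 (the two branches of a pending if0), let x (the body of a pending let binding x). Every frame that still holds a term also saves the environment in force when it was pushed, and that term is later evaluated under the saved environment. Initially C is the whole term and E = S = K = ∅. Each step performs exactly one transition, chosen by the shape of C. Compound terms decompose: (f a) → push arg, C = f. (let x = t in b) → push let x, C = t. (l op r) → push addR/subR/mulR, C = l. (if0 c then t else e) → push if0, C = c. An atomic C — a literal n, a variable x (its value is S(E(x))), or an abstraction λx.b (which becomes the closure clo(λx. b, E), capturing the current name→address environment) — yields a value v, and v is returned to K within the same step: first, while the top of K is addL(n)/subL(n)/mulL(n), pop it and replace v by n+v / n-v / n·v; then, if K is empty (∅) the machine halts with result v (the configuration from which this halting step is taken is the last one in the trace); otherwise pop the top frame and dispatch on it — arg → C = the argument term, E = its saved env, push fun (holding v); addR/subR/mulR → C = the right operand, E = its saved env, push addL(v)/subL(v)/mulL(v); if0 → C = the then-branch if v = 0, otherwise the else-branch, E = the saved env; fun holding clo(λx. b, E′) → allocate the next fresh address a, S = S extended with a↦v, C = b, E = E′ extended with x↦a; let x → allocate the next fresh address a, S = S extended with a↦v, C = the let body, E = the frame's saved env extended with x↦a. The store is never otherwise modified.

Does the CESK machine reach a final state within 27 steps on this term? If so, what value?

Answer: 20

Derivation:
step 0: ⟨C=((((λq. ((λz. q) q)) (7 * 3)) + 0) + -1); E=∅; S=∅; K=∅⟩
step 1: ⟨C=(((λq. ((λz. q) q)) (7 * 3)) + 0); E=∅; S=∅; K=[addR]⟩
step 2: ⟨C=((λq. ((λz. q) q)) (7 * 3)); E=∅; S=∅; K=[addR :: addR]⟩
step 3: ⟨C=(λq. ((λz. q) q)); E=∅; S=∅; K=[arg :: addR :: addR]⟩
step 4: ⟨C=(7 * 3); E=∅; S=∅; K=[fun :: addR :: addR]⟩
step 5: ⟨C=7; E=∅; S=∅; K=[mulR :: fun :: addR :: addR]⟩
step 6: ⟨C=3; E=∅; S=∅; K=[mulL(7) :: fun :: addR :: addR]⟩
step 7: ⟨C=((λz. q) q); E={q↦0}; S={0↦21}; K=[addR :: addR]⟩
step 8: ⟨C=(λz. q); E={q↦0}; S={0↦21}; K=[arg :: addR :: addR]⟩
step 9: ⟨C=q; E={q↦0}; S={0↦21}; K=[fun :: addR :: addR]⟩
step 10: ⟨C=q; E={z↦1, q↦0}; S={0↦21, 1↦21}; K=[addR :: addR]⟩
step 11: ⟨C=0; E=∅; S={0↦21, 1↦21}; K=[addL(21) :: addR]⟩
step 12: ⟨C=-1; E=∅; S={0↦21, 1↦21}; K=[addL(21)]⟩
→ final value 20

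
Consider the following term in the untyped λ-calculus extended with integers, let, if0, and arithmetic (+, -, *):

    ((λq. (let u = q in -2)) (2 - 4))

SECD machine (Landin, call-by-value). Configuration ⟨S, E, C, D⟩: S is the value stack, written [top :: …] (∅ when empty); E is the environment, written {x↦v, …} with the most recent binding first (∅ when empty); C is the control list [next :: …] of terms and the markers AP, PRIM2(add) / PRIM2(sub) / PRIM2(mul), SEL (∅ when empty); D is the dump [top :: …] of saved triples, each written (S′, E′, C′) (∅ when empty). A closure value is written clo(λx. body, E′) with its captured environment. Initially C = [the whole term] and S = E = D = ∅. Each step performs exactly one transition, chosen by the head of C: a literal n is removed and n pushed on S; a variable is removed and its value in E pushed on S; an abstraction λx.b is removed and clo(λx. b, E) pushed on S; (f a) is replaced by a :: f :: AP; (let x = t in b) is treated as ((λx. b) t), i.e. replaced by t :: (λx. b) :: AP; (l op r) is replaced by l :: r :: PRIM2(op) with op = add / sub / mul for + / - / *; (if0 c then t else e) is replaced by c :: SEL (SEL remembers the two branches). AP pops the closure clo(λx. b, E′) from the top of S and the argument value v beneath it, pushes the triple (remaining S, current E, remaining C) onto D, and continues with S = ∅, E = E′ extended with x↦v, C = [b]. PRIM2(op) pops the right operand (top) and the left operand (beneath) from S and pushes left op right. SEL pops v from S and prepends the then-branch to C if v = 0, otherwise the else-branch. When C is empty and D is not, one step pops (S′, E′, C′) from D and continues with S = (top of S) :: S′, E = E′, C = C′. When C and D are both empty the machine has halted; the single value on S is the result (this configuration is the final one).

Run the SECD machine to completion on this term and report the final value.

[0] ⟨S=∅; E=∅; C=[((λq. (let u = q in -2)) (2 - 4))]; D=∅⟩
[1] ⟨S=∅; E=∅; C=[(2 - 4) :: (λq. (let u = q in -2)) :: AP]; D=∅⟩
[2] ⟨S=∅; E=∅; C=[2 :: 4 :: PRIM2(sub) :: (λq. (let u = q in -2)) :: AP]; D=∅⟩
[3] ⟨S=[2]; E=∅; C=[4 :: PRIM2(sub) :: (λq. (let u = q in -2)) :: AP]; D=∅⟩
[4] ⟨S=[4 :: 2]; E=∅; C=[PRIM2(sub) :: (λq. (let u = q in -2)) :: AP]; D=∅⟩
[5] ⟨S=[-2]; E=∅; C=[(λq. (let u = q in -2)) :: AP]; D=∅⟩
[6] ⟨S=[clo(λq. (let u = q in -2), ∅) :: -2]; E=∅; C=[AP]; D=∅⟩
[7] ⟨S=∅; E={q↦-2}; C=[(let u = q in -2)]; D=[(∅, ∅, ∅)]⟩
[8] ⟨S=∅; E={q↦-2}; C=[q :: (λu. -2) :: AP]; D=[(∅, ∅, ∅)]⟩
[9] ⟨S=[-2]; E={q↦-2}; C=[(λu. -2) :: AP]; D=[(∅, ∅, ∅)]⟩
[10] ⟨S=[clo(λu. -2, {q↦-2}) :: -2]; E={q↦-2}; C=[AP]; D=[(∅, ∅, ∅)]⟩
[11] ⟨S=∅; E={u↦-2, q↦-2}; C=[-2]; D=[(∅, {q↦-2}, ∅) :: (∅, ∅, ∅)]⟩
[12] ⟨S=[-2]; E={u↦-2, q↦-2}; C=∅; D=[(∅, {q↦-2}, ∅) :: (∅, ∅, ∅)]⟩
[13] ⟨S=[-2]; E={q↦-2}; C=∅; D=[(∅, ∅, ∅)]⟩
[14] ⟨S=[-2]; E=∅; C=∅; D=∅⟩
→ final value -2

Answer: -2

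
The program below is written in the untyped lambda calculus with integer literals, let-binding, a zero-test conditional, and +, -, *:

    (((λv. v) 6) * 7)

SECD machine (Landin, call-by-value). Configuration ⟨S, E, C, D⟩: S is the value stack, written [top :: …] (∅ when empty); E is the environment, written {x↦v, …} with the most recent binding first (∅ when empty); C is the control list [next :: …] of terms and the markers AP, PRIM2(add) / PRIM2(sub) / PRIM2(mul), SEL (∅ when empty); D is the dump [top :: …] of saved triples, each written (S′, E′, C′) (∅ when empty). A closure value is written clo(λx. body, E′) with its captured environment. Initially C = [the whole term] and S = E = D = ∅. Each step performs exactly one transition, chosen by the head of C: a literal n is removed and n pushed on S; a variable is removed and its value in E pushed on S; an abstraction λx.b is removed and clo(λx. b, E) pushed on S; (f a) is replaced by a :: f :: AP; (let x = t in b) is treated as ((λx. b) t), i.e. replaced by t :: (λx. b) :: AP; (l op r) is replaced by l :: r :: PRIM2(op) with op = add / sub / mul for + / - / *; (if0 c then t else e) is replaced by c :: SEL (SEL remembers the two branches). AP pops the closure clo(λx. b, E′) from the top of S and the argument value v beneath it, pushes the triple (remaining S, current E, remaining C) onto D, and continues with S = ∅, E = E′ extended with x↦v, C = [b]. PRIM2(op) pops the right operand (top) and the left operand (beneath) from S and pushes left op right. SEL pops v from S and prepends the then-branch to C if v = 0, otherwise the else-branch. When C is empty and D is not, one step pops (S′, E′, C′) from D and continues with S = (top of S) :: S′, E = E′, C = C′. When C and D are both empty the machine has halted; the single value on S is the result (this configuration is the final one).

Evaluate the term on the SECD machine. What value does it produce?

t=0: ⟨S=∅; E=∅; C=[(((λv. v) 6) * 7)]; D=∅⟩
t=1: ⟨S=∅; E=∅; C=[((λv. v) 6) :: 7 :: PRIM2(mul)]; D=∅⟩
t=2: ⟨S=∅; E=∅; C=[6 :: (λv. v) :: AP :: 7 :: PRIM2(mul)]; D=∅⟩
t=3: ⟨S=[6]; E=∅; C=[(λv. v) :: AP :: 7 :: PRIM2(mul)]; D=∅⟩
t=4: ⟨S=[clo(λv. v, ∅) :: 6]; E=∅; C=[AP :: 7 :: PRIM2(mul)]; D=∅⟩
t=5: ⟨S=∅; E={v↦6}; C=[v]; D=[(∅, ∅, [7 :: PRIM2(mul)])]⟩
t=6: ⟨S=[6]; E={v↦6}; C=∅; D=[(∅, ∅, [7 :: PRIM2(mul)])]⟩
t=7: ⟨S=[6]; E=∅; C=[7 :: PRIM2(mul)]; D=∅⟩
t=8: ⟨S=[7 :: 6]; E=∅; C=[PRIM2(mul)]; D=∅⟩
t=9: ⟨S=[42]; E=∅; C=∅; D=∅⟩
→ final value 42

Answer: 42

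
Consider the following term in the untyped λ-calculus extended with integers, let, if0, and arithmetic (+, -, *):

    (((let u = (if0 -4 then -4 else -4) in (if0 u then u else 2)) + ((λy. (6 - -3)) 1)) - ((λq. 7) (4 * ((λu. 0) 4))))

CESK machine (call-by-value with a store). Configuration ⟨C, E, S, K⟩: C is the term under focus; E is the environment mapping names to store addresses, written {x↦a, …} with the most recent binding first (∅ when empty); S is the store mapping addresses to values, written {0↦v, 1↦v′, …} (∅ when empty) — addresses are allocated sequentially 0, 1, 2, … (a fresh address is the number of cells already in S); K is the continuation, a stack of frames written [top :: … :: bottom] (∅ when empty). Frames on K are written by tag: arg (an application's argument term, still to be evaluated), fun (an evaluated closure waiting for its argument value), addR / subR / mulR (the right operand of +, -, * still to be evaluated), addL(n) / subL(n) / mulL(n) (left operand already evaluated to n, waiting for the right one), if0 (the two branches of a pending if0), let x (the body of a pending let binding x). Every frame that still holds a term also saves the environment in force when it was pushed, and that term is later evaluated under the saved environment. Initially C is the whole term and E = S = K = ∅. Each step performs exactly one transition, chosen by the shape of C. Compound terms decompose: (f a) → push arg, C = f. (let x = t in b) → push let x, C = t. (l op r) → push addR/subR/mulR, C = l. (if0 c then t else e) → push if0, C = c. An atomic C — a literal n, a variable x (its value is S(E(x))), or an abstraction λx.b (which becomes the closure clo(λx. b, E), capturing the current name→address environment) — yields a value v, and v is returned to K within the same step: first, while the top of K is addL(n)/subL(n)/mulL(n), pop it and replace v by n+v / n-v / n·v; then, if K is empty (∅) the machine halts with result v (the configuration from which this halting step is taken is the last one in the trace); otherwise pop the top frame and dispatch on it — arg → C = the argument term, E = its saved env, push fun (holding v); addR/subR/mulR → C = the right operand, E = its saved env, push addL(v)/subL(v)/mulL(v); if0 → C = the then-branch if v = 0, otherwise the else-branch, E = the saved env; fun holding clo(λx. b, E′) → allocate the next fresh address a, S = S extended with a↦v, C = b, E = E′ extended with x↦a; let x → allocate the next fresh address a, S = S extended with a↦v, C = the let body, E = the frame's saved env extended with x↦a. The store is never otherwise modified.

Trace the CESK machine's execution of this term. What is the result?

0. ⟨C=(((let u = (if0 -4 then -4 else -4) in (if0 u then u else 2)) + ((λy. (6 - -3)) 1)) - ((λq. 7) (4 * ((λu. 0) 4)))); E=∅; S=∅; K=∅⟩
1. ⟨C=((let u = (if0 -4 then -4 else -4) in (if0 u then u else 2)) + ((λy. (6 - -3)) 1)); E=∅; S=∅; K=[subR]⟩
2. ⟨C=(let u = (if0 -4 then -4 else -4) in (if0 u then u else 2)); E=∅; S=∅; K=[addR :: subR]⟩
3. ⟨C=(if0 -4 then -4 else -4); E=∅; S=∅; K=[let u :: addR :: subR]⟩
4. ⟨C=-4; E=∅; S=∅; K=[if0 :: let u :: addR :: subR]⟩
5. ⟨C=-4; E=∅; S=∅; K=[let u :: addR :: subR]⟩
6. ⟨C=(if0 u then u else 2); E={u↦0}; S={0↦-4}; K=[addR :: subR]⟩
7. ⟨C=u; E={u↦0}; S={0↦-4}; K=[if0 :: addR :: subR]⟩
8. ⟨C=2; E={u↦0}; S={0↦-4}; K=[addR :: subR]⟩
9. ⟨C=((λy. (6 - -3)) 1); E=∅; S={0↦-4}; K=[addL(2) :: subR]⟩
10. ⟨C=(λy. (6 - -3)); E=∅; S={0↦-4}; K=[arg :: addL(2) :: subR]⟩
11. ⟨C=1; E=∅; S={0↦-4}; K=[fun :: addL(2) :: subR]⟩
12. ⟨C=(6 - -3); E={y↦1}; S={0↦-4, 1↦1}; K=[addL(2) :: subR]⟩
13. ⟨C=6; E={y↦1}; S={0↦-4, 1↦1}; K=[subR :: addL(2) :: subR]⟩
14. ⟨C=-3; E={y↦1}; S={0↦-4, 1↦1}; K=[subL(6) :: addL(2) :: subR]⟩
15. ⟨C=((λq. 7) (4 * ((λu. 0) 4))); E=∅; S={0↦-4, 1↦1}; K=[subL(11)]⟩
16. ⟨C=(λq. 7); E=∅; S={0↦-4, 1↦1}; K=[arg :: subL(11)]⟩
17. ⟨C=(4 * ((λu. 0) 4)); E=∅; S={0↦-4, 1↦1}; K=[fun :: subL(11)]⟩
18. ⟨C=4; E=∅; S={0↦-4, 1↦1}; K=[mulR :: fun :: subL(11)]⟩
19. ⟨C=((λu. 0) 4); E=∅; S={0↦-4, 1↦1}; K=[mulL(4) :: fun :: subL(11)]⟩
20. ⟨C=(λu. 0); E=∅; S={0↦-4, 1↦1}; K=[arg :: mulL(4) :: fun :: subL(11)]⟩
21. ⟨C=4; E=∅; S={0↦-4, 1↦1}; K=[fun :: mulL(4) :: fun :: subL(11)]⟩
22. ⟨C=0; E={u↦2}; S={0↦-4, 1↦1, 2↦4}; K=[mulL(4) :: fun :: subL(11)]⟩
23. ⟨C=7; E={q↦3}; S={0↦-4, 1↦1, 2↦4, 3↦0}; K=[subL(11)]⟩
→ final value 4

Answer: 4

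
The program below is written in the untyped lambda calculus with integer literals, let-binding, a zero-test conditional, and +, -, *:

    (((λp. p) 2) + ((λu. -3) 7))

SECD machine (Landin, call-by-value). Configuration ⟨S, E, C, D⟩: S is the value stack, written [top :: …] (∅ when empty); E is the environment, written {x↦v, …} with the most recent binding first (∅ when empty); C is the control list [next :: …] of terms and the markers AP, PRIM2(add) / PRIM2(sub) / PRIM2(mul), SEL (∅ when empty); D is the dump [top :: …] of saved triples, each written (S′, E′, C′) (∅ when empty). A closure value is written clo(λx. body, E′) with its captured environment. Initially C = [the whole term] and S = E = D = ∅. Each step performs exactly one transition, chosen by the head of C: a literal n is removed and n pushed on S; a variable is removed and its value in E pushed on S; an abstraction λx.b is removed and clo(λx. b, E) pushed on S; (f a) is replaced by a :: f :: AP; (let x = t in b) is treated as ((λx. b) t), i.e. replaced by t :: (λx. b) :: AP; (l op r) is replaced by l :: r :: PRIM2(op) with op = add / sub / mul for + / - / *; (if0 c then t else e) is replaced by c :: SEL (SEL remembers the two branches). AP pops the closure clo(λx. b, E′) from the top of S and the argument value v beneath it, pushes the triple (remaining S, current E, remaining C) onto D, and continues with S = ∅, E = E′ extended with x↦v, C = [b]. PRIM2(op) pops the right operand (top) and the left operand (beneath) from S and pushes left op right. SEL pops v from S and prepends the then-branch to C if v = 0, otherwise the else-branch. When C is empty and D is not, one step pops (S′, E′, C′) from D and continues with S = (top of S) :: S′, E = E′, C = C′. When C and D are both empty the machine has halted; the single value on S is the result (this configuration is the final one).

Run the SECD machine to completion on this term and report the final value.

Answer: -1

Derivation:
step 0: ⟨S=∅; E=∅; C=[(((λp. p) 2) + ((λu. -3) 7))]; D=∅⟩
step 1: ⟨S=∅; E=∅; C=[((λp. p) 2) :: ((λu. -3) 7) :: PRIM2(add)]; D=∅⟩
step 2: ⟨S=∅; E=∅; C=[2 :: (λp. p) :: AP :: ((λu. -3) 7) :: PRIM2(add)]; D=∅⟩
step 3: ⟨S=[2]; E=∅; C=[(λp. p) :: AP :: ((λu. -3) 7) :: PRIM2(add)]; D=∅⟩
step 4: ⟨S=[clo(λp. p, ∅) :: 2]; E=∅; C=[AP :: ((λu. -3) 7) :: PRIM2(add)]; D=∅⟩
step 5: ⟨S=∅; E={p↦2}; C=[p]; D=[(∅, ∅, [((λu. -3) 7) :: PRIM2(add)])]⟩
step 6: ⟨S=[2]; E={p↦2}; C=∅; D=[(∅, ∅, [((λu. -3) 7) :: PRIM2(add)])]⟩
step 7: ⟨S=[2]; E=∅; C=[((λu. -3) 7) :: PRIM2(add)]; D=∅⟩
step 8: ⟨S=[2]; E=∅; C=[7 :: (λu. -3) :: AP :: PRIM2(add)]; D=∅⟩
step 9: ⟨S=[7 :: 2]; E=∅; C=[(λu. -3) :: AP :: PRIM2(add)]; D=∅⟩
step 10: ⟨S=[clo(λu. -3, ∅) :: 7 :: 2]; E=∅; C=[AP :: PRIM2(add)]; D=∅⟩
step 11: ⟨S=∅; E={u↦7}; C=[-3]; D=[([2], ∅, [PRIM2(add)])]⟩
step 12: ⟨S=[-3]; E={u↦7}; C=∅; D=[([2], ∅, [PRIM2(add)])]⟩
step 13: ⟨S=[-3 :: 2]; E=∅; C=[PRIM2(add)]; D=∅⟩
step 14: ⟨S=[-1]; E=∅; C=∅; D=∅⟩
→ final value -1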